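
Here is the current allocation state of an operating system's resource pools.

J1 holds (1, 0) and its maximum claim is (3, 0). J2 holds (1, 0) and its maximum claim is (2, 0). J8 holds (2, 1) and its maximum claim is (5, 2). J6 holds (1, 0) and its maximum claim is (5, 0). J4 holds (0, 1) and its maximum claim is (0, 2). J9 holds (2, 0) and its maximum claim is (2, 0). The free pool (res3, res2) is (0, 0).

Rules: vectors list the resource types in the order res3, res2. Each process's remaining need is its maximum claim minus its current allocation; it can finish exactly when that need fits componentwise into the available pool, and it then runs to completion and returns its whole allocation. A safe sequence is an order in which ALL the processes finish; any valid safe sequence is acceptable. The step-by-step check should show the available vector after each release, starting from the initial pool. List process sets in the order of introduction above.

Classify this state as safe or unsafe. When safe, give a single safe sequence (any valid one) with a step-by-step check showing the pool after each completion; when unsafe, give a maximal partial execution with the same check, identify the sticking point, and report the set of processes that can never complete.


UNSAFE.
Key observation: even finishing J9, J1, J2, J6 leaves just (5, 0) free — too little res2 for any of the remaining processes.
Going as far as possible: J9, J1, J2, J6; after that, nothing fits. Verifying each step:
  pool = (0, 0)
  J9 needs (0, 0) <= (0, 0) -> finishes; pool += (2, 0) = (2, 0)
  J1 needs (2, 0) <= (2, 0) -> finishes; pool += (1, 0) = (3, 0)
  J2 needs (1, 0) <= (3, 0) -> finishes; pool += (1, 0) = (4, 0)
  J6 needs (4, 0) <= (4, 0) -> finishes; pool += (1, 0) = (5, 0)
  J8 cannot run: need (3, 1) vs free (5, 0) (insufficient res2)
  J4 cannot run: need (0, 1) vs free (5, 0) (insufficient res2)
Permanently blocked: J8 and J4.


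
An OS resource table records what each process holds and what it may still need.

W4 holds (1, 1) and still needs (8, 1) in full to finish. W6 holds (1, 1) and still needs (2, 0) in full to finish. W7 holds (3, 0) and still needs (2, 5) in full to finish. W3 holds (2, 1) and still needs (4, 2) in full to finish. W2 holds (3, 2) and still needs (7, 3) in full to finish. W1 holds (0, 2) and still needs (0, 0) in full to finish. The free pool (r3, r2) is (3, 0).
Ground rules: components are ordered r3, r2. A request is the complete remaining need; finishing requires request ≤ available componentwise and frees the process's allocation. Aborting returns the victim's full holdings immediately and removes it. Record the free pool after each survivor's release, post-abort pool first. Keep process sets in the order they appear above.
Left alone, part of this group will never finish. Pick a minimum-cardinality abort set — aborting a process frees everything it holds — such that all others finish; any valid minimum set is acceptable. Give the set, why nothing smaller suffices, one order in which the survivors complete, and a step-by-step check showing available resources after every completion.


The answer: abort W7.
Key observation: before aborting W7, W4 was permanently blocked — no order could ever run it; afterwards it completes at step 3.
Minimality: the empty abort set fails — the state is deadlocked as it stands.
Survivors finish in the order: W1, W3, W4, W2, W6. Verifying each step (pool after the aborts first):
  pool = (6, 0)
  run W1 (needs (0, 0), free (6, 0)); after release of (0, 2) the pool is (6, 2)
  run W3 (needs (4, 2), free (6, 2)); after release of (2, 1) the pool is (8, 3)
  run W4 (needs (8, 1), free (8, 3)); after release of (1, 1) the pool is (9, 4)
  run W2 (needs (7, 3), free (9, 4)); after release of (3, 2) the pool is (12, 6)
  run W6 (needs (2, 0), free (12, 6)); after release of (1, 1) the pool is (13, 7)


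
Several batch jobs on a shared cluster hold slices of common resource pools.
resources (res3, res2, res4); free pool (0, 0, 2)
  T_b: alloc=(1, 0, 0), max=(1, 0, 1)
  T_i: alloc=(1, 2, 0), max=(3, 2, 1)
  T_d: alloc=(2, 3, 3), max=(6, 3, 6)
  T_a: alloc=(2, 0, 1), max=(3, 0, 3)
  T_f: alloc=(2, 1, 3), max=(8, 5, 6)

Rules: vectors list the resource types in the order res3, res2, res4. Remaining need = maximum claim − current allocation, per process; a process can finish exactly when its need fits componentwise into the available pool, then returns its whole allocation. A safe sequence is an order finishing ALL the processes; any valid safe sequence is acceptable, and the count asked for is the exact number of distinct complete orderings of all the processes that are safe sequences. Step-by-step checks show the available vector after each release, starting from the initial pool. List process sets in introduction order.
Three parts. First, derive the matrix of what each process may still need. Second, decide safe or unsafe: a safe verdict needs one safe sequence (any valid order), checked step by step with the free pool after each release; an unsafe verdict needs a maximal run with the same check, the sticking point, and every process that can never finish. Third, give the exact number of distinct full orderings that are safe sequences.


(1) Need matrix, components ordered res3, res2, res4:
  T_b: (0, 0, 1)
  T_i: (2, 0, 1)
  T_d: (4, 0, 3)
  T_a: (1, 0, 2)
  T_f: (6, 4, 3)
(2) SAFE, for example via the order T_b, T_a, T_i, T_d, T_f.
Key observation: at T_a the run first touches a limit — (1, 0, 2) against (1, 0, 2), exact on a resource it actually requests.
Verifying each step:
  pool = (0, 0, 2)
  T_b needs (0, 0, 1) <= (0, 0, 2) -> finishes; pool += (1, 0, 0) = (1, 0, 2)
  T_a needs (1, 0, 2) <= (1, 0, 2) -> finishes; pool += (2, 0, 1) = (3, 0, 3)
  T_i needs (2, 0, 1) <= (3, 0, 3) -> finishes; pool += (1, 2, 0) = (4, 2, 3)
  T_d needs (4, 0, 3) <= (4, 2, 3) -> finishes; pool += (2, 3, 3) = (6, 5, 6)
  T_f needs (6, 4, 3) <= (6, 5, 6) -> finishes; pool += (2, 1, 3) = (8, 6, 9)
(3) The exact count: 1 of the possible complete orderings is a safe sequence.


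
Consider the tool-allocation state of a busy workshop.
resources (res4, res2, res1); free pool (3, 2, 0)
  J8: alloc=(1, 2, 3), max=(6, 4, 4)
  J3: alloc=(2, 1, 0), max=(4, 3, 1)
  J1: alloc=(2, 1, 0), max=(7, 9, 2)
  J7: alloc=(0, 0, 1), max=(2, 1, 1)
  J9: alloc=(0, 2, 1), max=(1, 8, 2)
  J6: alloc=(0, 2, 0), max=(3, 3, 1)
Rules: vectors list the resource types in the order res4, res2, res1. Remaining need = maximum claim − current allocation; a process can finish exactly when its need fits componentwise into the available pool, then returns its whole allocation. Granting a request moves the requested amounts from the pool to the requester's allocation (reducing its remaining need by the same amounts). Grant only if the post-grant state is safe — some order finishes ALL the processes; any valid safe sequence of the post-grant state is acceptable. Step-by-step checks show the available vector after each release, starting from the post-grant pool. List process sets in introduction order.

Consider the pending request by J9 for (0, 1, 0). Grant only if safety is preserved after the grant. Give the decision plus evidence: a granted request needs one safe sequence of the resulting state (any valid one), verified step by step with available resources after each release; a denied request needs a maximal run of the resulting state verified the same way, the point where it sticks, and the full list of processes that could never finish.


GRANT: granting preserves safety; a valid post-grant sequence is J7, J6, J3, J8, J9, J1.
Key observation: the grant leaves (3, 1, 0) free — enough for J7, whose release restarts the cascade.
Verifying the post-grant state step by step:
  pool = (3, 1, 0)
  J7: need (2, 1, 0) fits (3, 1, 0); releases (0, 0, 1), pool now (3, 1, 1)
  J6: need (3, 1, 1) fits (3, 1, 1); releases (0, 2, 0), pool now (3, 3, 1)
  J3: need (2, 2, 1) fits (3, 3, 1); releases (2, 1, 0), pool now (5, 4, 1)
  J8: need (5, 2, 1) fits (5, 4, 1); releases (1, 2, 3), pool now (6, 6, 4)
  J9: need (1, 5, 1) fits (6, 6, 4); releases (0, 3, 1), pool now (6, 9, 5)
  J1: need (5, 8, 2) fits (6, 9, 5); releases (2, 1, 0), pool now (8, 10, 5)


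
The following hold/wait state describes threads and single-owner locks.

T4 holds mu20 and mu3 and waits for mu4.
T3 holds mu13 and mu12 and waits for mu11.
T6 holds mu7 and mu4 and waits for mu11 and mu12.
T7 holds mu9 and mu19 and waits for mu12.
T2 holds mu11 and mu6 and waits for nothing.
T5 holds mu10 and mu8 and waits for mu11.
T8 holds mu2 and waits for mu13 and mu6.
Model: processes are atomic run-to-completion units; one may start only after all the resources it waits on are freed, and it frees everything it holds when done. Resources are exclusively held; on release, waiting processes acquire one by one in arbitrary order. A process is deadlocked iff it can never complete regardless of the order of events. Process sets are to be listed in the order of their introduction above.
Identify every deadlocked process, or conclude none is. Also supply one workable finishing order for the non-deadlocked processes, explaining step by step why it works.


No process is deadlocked.
Key observation: every chain of waits terminates; starting from the processes that wait on nothing, all the rest unlock in turn.
The rest can finish in the order T2, T3, T8, T6, T7, T5, T4.
Verifying each step:
  T2 waits on nothing -> runs at once and releases mu11 and mu6
  run T3 (all its waits — mu11 — are resolved); releases mu13 and mu12
  run T8 (all its waits — mu13 and mu6 — are resolved); releases mu2
  run T6 (all its waits — mu11 and mu12 — are resolved); releases mu7 and mu4
  run T7 (all its waits — mu12 — are resolved); releases mu9 and mu19
  run T5 (all its waits — mu11 — are resolved); releases mu10 and mu8
  run T4 (all its waits — mu4 — are resolved); releases mu20 and mu3


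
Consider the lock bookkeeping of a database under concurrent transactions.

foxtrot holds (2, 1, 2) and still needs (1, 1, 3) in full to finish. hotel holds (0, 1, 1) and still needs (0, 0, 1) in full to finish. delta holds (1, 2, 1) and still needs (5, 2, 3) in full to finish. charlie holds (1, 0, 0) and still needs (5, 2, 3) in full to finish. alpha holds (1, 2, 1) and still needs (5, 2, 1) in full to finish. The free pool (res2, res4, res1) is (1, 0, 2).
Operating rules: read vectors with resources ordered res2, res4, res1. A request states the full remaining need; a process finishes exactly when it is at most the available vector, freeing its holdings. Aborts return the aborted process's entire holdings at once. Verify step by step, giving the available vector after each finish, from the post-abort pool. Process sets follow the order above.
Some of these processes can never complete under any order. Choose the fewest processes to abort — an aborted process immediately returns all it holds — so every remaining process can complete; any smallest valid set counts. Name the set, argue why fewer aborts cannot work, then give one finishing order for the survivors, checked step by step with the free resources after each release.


Abort charlie and alpha.
Key observation: delta could never have finished before the abort; with (2, 2, 1) returned by charlie and alpha, it fits at step 2.
No one abort is enough; case by case: foxtrot alone leaves delta blocked (short on res2); hotel alone leaves delta blocked (short on res2); delta alone leaves charlie blocked (short on res2); charlie alone leaves delta blocked (short on res2); alpha alone leaves delta blocked (short on res2).
Survivors finish in the order: foxtrot, delta, hotel. Verifying each step (pool after the aborts first):
  pool = (3, 2, 3)
  foxtrot: need (1, 1, 3) fits (3, 2, 3); releases (2, 1, 2), pool now (5, 3, 5)
  delta: need (5, 2, 3) fits (5, 3, 5); releases (1, 2, 1), pool now (6, 5, 6)
  hotel: need (0, 0, 1) fits (6, 5, 6); releases (0, 1, 1), pool now (6, 6, 7)


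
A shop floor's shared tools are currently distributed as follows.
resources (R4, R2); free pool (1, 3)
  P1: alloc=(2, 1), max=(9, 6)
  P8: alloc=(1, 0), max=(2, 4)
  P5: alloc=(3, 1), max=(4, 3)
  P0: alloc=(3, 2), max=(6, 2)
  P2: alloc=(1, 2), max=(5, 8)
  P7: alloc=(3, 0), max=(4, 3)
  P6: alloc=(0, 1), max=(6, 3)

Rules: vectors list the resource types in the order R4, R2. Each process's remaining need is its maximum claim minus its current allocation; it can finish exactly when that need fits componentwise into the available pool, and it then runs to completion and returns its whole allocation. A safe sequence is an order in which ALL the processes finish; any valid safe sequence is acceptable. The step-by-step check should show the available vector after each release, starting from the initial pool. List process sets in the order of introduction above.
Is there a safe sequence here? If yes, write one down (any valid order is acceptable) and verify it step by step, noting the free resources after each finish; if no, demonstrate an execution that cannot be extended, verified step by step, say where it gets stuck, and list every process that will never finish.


SAFE, for example via the order P5, P8, P7, P6, P0, P2, P1.
Key observation: at P5 the run first touches a limit — (1, 2) against (1, 3), exact on a resource it actually requests.
Verifying each step:
  pool = (1, 3)
  P5 needs (1, 2) <= (1, 3) -> finishes; pool += (3, 1) = (4, 4)
  P8 needs (1, 4) <= (4, 4) -> finishes; pool += (1, 0) = (5, 4)
  P7 needs (1, 3) <= (5, 4) -> finishes; pool += (3, 0) = (8, 4)
  P6 needs (6, 2) <= (8, 4) -> finishes; pool += (0, 1) = (8, 5)
  P0 needs (3, 0) <= (8, 5) -> finishes; pool += (3, 2) = (11, 7)
  P2 needs (4, 6) <= (11, 7) -> finishes; pool += (1, 2) = (12, 9)
  P1 needs (7, 5) <= (12, 9) -> finishes; pool += (2, 1) = (14, 10)


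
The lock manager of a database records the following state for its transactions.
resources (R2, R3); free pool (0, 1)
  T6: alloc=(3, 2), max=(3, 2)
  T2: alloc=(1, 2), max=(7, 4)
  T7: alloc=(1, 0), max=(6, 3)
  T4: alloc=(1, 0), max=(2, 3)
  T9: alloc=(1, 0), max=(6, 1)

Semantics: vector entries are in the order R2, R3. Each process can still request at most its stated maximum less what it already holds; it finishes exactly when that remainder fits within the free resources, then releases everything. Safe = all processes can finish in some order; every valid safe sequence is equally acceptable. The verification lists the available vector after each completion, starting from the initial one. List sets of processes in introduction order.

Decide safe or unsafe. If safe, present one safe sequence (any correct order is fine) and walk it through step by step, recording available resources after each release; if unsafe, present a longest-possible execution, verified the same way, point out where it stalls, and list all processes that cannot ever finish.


UNSAFE.
Key observation: once T6, T4 finish, the pool peaks at (4, 3) — and every remaining process still needs more R2 than that.
A maximal execution: T6, T4 — then nothing else fits. Check, step by step:
  pool = (0, 1)
  T6: need (0, 0) fits (0, 1); releases (3, 2), pool now (3, 3)
  T4: need (1, 3) fits (3, 3); releases (1, 0), pool now (4, 3)
  blocked: T2 wants (6, 2), pool (4, 3) — not enough R2
  blocked: T7 wants (5, 3), pool (4, 3) — not enough R2
  blocked: T9 wants (5, 1), pool (4, 3) — not enough R2
Permanently blocked: T2, T7 and T9.


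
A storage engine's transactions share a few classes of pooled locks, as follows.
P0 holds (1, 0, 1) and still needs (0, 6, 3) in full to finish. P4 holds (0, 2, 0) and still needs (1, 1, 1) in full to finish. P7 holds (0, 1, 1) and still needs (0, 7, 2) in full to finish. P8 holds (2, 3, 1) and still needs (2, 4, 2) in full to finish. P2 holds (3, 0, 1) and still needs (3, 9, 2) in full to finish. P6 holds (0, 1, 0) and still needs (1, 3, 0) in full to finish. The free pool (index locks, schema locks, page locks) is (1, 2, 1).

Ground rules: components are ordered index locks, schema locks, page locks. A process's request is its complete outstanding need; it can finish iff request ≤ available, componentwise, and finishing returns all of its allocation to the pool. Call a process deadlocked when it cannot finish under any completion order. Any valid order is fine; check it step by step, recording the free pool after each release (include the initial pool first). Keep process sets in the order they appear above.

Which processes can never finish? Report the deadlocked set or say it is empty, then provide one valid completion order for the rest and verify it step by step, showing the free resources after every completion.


Deadlocked: P0, P7, P8 and P2.
Key observation: the wall is page locks: completing P4, P6 brings the pool only to (1, 5, 1), and all the rest need more.
One completion order for the rest: P4, P6. Walking it through:
  pool = (1, 2, 1)
  P4 needs (1, 1, 1) <= (1, 2, 1) -> finishes; pool += (0, 2, 0) = (1, 4, 1)
  P6 needs (1, 3, 0) <= (1, 4, 1) -> finishes; pool += (0, 1, 0) = (1, 5, 1)
The blocked processes can never fit:
  blocked: P0 wants (0, 6, 3), pool (1, 5, 1) — not enough schema locks and page locks
  blocked: P7 wants (0, 7, 2), pool (1, 5, 1) — not enough schema locks and page locks
  blocked: P8 wants (2, 4, 2), pool (1, 5, 1) — not enough index locks and page locks
  blocked: P2 wants (3, 9, 2), pool (1, 5, 1) — not enough index locks, schema locks and page locks


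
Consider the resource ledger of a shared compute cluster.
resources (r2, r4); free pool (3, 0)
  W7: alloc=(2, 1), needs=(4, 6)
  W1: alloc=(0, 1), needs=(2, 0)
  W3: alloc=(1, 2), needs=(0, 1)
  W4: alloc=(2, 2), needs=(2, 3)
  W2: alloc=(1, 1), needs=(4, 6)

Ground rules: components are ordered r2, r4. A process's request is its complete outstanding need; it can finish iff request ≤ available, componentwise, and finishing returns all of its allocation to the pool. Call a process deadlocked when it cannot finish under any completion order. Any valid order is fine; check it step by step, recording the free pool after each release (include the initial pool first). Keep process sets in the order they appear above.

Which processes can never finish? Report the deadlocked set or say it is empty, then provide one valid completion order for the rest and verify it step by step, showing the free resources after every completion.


The deadlocked set is W7 and W2.
Key observation: after W1, W3, W4 complete, (6, 5) is the best the pool ever gets, yet each leftover process wants more r4.
One completion order for the rest: W1, W3, W4. Walking it through:
  pool = (3, 0)
  run W1 (needs (2, 0), free (3, 0)); after release of (0, 1) the pool is (3, 1)
  run W3 (needs (0, 1), free (3, 1)); after release of (1, 2) the pool is (4, 3)
  run W4 (needs (2, 3), free (4, 3)); after release of (2, 2) the pool is (6, 5)
The stuck group stays short no matter what:
  blocked: W7 wants (4, 6), pool (6, 5) — not enough r4
  blocked: W2 wants (4, 6), pool (6, 5) — not enough r4


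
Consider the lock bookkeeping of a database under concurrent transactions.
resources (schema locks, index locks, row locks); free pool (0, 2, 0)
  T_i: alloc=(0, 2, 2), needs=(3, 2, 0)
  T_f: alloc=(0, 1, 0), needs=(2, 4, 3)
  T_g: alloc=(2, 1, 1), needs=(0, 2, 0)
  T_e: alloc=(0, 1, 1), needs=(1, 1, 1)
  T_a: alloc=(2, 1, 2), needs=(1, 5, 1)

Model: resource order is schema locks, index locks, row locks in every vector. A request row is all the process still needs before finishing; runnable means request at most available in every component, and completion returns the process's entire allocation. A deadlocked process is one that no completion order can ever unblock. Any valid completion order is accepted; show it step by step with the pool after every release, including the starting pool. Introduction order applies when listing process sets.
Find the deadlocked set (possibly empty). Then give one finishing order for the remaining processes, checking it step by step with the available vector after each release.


Deadlocked set: T_i, T_f and T_a.
Key observation: after T_g, T_e the pool peaks at (2, 4, 2), and each blocked process is short somewhere: T_i on schema locks; T_f on row locks; T_a on index locks.
A valid finishing order for the others: T_g, T_e. Verifying each step:
  pool = (0, 2, 0)
  T_g needs (0, 2, 0) <= (0, 2, 0) -> finishes; pool += (2, 1, 1) = (2, 3, 1)
  T_e needs (1, 1, 1) <= (2, 3, 1) -> finishes; pool += (0, 1, 1) = (2, 4, 2)
None of the blocked processes ever fits:
  T_i still needs (3, 2, 0) but only (2, 4, 2) is free — short on schema locks
  T_f still needs (2, 4, 3) but only (2, 4, 2) is free — short on row locks
  T_a still needs (1, 5, 1) but only (2, 4, 2) is free — short on index locks


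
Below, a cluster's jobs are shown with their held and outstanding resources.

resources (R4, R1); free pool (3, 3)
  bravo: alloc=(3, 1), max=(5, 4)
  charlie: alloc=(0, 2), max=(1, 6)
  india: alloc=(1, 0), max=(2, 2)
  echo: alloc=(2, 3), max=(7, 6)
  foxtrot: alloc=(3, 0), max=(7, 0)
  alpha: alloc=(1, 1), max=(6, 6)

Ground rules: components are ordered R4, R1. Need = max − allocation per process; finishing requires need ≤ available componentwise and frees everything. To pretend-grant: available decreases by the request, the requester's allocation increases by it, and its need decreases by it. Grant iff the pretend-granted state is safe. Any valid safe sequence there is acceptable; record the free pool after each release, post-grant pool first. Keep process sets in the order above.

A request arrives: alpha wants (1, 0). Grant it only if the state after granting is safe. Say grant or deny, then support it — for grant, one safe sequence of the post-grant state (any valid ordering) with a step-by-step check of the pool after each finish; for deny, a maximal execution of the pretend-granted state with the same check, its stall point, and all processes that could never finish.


GRANT: granting preserves safety; a valid post-grant sequence is bravo, foxtrot, echo, charlie, alpha, india.
Key observation: with (2, 3) left after the transfer, bravo can run at once — the state stays safe.
Check on the post-grant state, step by step:
  pool = (2, 3)
  bravo: need (2, 3) fits (2, 3); releases (3, 1), pool now (5, 4)
  foxtrot: need (4, 0) fits (5, 4); releases (3, 0), pool now (8, 4)
  echo: need (5, 3) fits (8, 4); releases (2, 3), pool now (10, 7)
  charlie: need (1, 4) fits (10, 7); releases (0, 2), pool now (10, 9)
  alpha: need (4, 5) fits (10, 9); releases (2, 1), pool now (12, 10)
  india: need (1, 2) fits (12, 10); releases (1, 0), pool now (13, 10)


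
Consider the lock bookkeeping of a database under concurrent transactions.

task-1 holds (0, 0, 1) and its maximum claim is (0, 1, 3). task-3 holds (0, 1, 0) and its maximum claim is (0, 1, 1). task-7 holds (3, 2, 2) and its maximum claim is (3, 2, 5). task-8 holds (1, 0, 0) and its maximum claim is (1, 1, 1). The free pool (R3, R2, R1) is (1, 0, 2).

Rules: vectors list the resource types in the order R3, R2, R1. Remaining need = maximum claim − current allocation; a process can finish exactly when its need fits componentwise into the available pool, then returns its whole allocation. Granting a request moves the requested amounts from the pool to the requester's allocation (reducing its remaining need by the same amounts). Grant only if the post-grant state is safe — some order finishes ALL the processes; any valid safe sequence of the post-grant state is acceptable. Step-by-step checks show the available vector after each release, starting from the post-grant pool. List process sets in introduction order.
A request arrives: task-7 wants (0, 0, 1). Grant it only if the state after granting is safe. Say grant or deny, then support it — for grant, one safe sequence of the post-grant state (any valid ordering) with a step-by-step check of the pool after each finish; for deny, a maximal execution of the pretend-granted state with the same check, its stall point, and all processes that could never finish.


DENY. Granting would leave the state unsafe.
Key observation: no order helps: past task-3, task-8, the free pool tops out at (2, 1, 1), below what each blocked process needs in R1.
After a pretend grant, a maximal execution: task-3, task-8 — then nothing else fits. Check, step by step:
  pool = (1, 0, 1)
  run task-3 (needs (0, 0, 1), free (1, 0, 1)); after release of (0, 1, 0) the pool is (1, 1, 1)
  run task-8 (needs (0, 1, 1), free (1, 1, 1)); after release of (1, 0, 0) the pool is (2, 1, 1)
  blocked: task-1 wants (0, 1, 2), pool (2, 1, 1) — not enough R1
  blocked: task-7 wants (0, 0, 2), pool (2, 1, 1) — not enough R1
Had the request been granted, task-1 and task-7 could never finish.


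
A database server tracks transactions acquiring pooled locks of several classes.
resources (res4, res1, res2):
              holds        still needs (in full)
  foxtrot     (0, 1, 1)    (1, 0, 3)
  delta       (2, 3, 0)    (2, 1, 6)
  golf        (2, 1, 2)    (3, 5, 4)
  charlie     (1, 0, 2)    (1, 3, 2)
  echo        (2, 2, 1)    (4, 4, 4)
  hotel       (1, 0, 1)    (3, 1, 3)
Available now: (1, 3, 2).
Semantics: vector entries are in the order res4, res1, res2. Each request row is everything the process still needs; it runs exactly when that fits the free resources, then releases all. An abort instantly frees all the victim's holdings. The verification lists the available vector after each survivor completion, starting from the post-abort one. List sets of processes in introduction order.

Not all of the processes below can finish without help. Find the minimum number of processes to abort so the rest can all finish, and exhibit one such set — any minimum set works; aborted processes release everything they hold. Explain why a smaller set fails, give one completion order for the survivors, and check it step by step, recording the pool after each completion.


Abort echo.
Key observation: the deadlocked hotel becomes finishable only because echo released (2, 2, 1); it completes at step 2 below.
Why nothing smaller works: aborting no one leaves the state deadlocked as given.
The survivors complete as charlie, hotel, delta, golf, foxtrot. Walking it through (starting from the post-abort pool):
  pool = (3, 5, 3)
  charlie needs (1, 3, 2) <= (3, 5, 3) -> finishes; pool += (1, 0, 2) = (4, 5, 5)
  hotel needs (3, 1, 3) <= (4, 5, 5) -> finishes; pool += (1, 0, 1) = (5, 5, 6)
  delta needs (2, 1, 6) <= (5, 5, 6) -> finishes; pool += (2, 3, 0) = (7, 8, 6)
  golf needs (3, 5, 4) <= (7, 8, 6) -> finishes; pool += (2, 1, 2) = (9, 9, 8)
  foxtrot needs (1, 0, 3) <= (9, 9, 8) -> finishes; pool += (0, 1, 1) = (9, 10, 9)


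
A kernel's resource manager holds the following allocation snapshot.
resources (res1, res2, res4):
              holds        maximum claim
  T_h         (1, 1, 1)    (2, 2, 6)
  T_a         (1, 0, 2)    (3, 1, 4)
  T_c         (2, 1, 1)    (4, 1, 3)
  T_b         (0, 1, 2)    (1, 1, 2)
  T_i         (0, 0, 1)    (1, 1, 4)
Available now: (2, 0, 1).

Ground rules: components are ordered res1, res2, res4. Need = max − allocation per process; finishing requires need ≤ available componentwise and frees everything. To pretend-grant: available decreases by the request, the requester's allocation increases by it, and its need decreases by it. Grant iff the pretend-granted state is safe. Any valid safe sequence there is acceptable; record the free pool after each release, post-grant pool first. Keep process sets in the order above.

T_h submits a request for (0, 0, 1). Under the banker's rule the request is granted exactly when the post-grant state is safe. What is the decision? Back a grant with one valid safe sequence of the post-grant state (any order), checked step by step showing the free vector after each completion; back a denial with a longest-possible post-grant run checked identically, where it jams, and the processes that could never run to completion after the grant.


GRANT: granting preserves safety; a valid post-grant sequence is T_b, T_c, T_a, T_h, T_i.
Key observation: (2, 0, 0) free after granting still covers T_b first, and each release covers the next.
Step-by-step check of the post-grant state:
  pool = (2, 0, 0)
  T_b needs (1, 0, 0) <= (2, 0, 0) -> finishes; pool += (0, 1, 2) = (2, 1, 2)
  T_c needs (2, 0, 2) <= (2, 1, 2) -> finishes; pool += (2, 1, 1) = (4, 2, 3)
  T_a needs (2, 1, 2) <= (4, 2, 3) -> finishes; pool += (1, 0, 2) = (5, 2, 5)
  T_h needs (1, 1, 4) <= (5, 2, 5) -> finishes; pool += (1, 1, 2) = (6, 3, 7)
  T_i needs (1, 1, 3) <= (6, 3, 7) -> finishes; pool += (0, 0, 1) = (6, 3, 8)


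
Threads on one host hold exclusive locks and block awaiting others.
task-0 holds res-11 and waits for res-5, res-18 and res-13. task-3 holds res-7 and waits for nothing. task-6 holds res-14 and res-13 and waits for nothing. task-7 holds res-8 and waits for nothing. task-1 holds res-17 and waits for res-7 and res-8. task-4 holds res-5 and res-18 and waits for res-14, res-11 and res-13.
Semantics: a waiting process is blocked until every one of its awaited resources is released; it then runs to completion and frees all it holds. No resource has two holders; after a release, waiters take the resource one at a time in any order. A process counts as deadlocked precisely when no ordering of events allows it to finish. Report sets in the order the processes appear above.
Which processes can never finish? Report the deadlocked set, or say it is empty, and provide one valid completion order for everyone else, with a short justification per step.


The deadlocked set is task-0 and task-4.
Key observation: the waits loop around task-0 -> task-4 -> task-0 with no way out; no other process is dragged down with it.
The rest can finish in the order task-6, task-7, task-3, task-1.
Verifying each step:
  run task-6 (it waits on nothing); releases res-14 and res-13
  run task-7 (it waits on nothing); releases res-8
  run task-3 (it waits on nothing); releases res-7
  task-1: everything it awaited (res-7 and res-8) is free; runs, freeing res-17


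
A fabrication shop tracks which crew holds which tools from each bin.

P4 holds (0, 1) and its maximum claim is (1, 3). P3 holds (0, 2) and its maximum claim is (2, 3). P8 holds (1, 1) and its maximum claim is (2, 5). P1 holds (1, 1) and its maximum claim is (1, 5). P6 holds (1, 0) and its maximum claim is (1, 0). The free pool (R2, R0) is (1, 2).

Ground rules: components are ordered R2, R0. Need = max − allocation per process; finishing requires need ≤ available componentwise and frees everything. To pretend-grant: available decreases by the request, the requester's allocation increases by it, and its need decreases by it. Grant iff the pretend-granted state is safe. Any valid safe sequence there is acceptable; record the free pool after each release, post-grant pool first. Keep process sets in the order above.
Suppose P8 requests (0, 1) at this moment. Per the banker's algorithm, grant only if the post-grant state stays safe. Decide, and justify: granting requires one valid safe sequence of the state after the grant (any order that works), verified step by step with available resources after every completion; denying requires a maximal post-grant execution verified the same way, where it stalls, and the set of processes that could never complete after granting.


GRANT. The post-grant state is safe; one safe sequence: P6, P3, P8, P4, P1.
Key observation: even at the reduced pool (1, 1), P6 fits immediately, so safety survives the grant.
Step-by-step check of the post-grant state:
  pool = (1, 1)
  P6 needs (0, 0) <= (1, 1) -> finishes; pool += (1, 0) = (2, 1)
  P3 needs (2, 1) <= (2, 1) -> finishes; pool += (0, 2) = (2, 3)
  P8 needs (1, 3) <= (2, 3) -> finishes; pool += (1, 2) = (3, 5)
  P4 needs (1, 2) <= (3, 5) -> finishes; pool += (0, 1) = (3, 6)
  P1 needs (0, 4) <= (3, 6) -> finishes; pool += (1, 1) = (4, 7)


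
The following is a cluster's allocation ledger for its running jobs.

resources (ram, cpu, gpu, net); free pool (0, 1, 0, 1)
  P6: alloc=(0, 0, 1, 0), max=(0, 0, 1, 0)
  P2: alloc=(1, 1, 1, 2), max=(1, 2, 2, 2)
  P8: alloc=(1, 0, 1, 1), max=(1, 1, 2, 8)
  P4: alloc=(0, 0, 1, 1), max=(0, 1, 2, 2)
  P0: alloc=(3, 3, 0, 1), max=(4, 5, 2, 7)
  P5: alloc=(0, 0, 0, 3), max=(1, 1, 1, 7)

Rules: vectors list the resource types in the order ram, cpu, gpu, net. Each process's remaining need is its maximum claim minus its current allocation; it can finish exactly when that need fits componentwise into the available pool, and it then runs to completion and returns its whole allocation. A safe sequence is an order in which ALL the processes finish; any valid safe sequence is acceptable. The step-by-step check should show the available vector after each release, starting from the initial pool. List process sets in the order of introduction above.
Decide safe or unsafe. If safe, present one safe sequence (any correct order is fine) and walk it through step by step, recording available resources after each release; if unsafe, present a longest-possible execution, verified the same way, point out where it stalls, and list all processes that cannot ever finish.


SAFE. One safe sequence: P6, P2, P4, P5, P0, P8.
Key observation: P2 marks the first exact bind of the order: its need (0, 1, 1, 0) fits the free (0, 1, 1, 1) with zero slack on a requested resource.
Verifying each step:
  pool = (0, 1, 0, 1)
  run P6 (needs (0, 0, 0, 0), free (0, 1, 0, 1)); after release of (0, 0, 1, 0) the pool is (0, 1, 1, 1)
  run P2 (needs (0, 1, 1, 0), free (0, 1, 1, 1)); after release of (1, 1, 1, 2) the pool is (1, 2, 2, 3)
  run P4 (needs (0, 1, 1, 1), free (1, 2, 2, 3)); after release of (0, 0, 1, 1) the pool is (1, 2, 3, 4)
  run P5 (needs (1, 1, 1, 4), free (1, 2, 3, 4)); after release of (0, 0, 0, 3) the pool is (1, 2, 3, 7)
  run P0 (needs (1, 2, 2, 6), free (1, 2, 3, 7)); after release of (3, 3, 0, 1) the pool is (4, 5, 3, 8)
  run P8 (needs (0, 1, 1, 7), free (4, 5, 3, 8)); after release of (1, 0, 1, 1) the pool is (5, 5, 4, 9)


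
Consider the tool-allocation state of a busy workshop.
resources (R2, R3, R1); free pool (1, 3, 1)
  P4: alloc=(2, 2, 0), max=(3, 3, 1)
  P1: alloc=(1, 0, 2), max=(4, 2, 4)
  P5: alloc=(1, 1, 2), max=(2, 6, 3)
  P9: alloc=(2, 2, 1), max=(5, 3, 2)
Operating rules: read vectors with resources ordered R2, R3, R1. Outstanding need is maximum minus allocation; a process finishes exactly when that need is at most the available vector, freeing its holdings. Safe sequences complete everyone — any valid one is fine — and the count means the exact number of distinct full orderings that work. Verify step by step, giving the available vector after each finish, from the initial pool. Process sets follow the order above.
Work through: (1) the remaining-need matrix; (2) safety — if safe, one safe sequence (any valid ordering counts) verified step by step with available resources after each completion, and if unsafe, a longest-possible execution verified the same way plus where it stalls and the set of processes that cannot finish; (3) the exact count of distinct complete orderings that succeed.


(1) Need matrix, components ordered R2, R3, R1:
  P4: (1, 1, 1)
  P1: (3, 2, 2)
  P5: (1, 5, 1)
  P9: (3, 1, 1)
(2) The state is SAFE; one workable sequence: P4, P5, P9, P1.
Key observation: P4 is the earliest step where a requested resource binds exactly: need (1, 1, 1), pool (1, 3, 1) at its turn.
Step-by-step check:
  pool = (1, 3, 1)
  P4: need (1, 1, 1) fits (1, 3, 1); releases (2, 2, 0), pool now (3, 5, 1)
  P5: need (1, 5, 1) fits (3, 5, 1); releases (1, 1, 2), pool now (4, 6, 3)
  P9: need (3, 1, 1) fits (4, 6, 3); releases (2, 2, 1), pool now (6, 8, 4)
  P1: need (3, 2, 2) fits (6, 8, 4); releases (1, 0, 2), pool now (7, 8, 6)
(3) Exactly 4 of the possible complete orderings are safe sequences.


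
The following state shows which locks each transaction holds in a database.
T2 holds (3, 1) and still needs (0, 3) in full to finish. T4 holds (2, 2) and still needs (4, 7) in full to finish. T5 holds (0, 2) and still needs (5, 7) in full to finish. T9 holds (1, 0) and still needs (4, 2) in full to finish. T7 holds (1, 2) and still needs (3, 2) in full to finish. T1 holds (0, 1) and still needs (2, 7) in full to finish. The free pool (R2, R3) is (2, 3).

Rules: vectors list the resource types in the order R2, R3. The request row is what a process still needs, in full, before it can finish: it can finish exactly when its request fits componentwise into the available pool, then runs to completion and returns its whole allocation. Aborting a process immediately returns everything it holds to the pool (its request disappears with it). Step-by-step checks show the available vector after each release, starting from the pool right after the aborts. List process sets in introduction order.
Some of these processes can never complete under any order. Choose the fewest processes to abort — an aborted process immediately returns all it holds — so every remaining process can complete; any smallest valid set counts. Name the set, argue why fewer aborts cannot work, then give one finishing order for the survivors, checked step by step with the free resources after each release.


Abort T1.
Key observation: aborting T1 returns (0, 1), and T4 — hopeless before — runs at step 4 with the returned capacity in the pool.
Why nothing smaller works: aborting no one leaves the state deadlocked as given.
Survivors finish in the order: T2, T9, T7, T4, T5. Verifying each step (pool after the aborts first):
  pool = (2, 4)
  T2 needs (0, 3) <= (2, 4) -> finishes; pool += (3, 1) = (5, 5)
  T9 needs (4, 2) <= (5, 5) -> finishes; pool += (1, 0) = (6, 5)
  T7 needs (3, 2) <= (6, 5) -> finishes; pool += (1, 2) = (7, 7)
  T4 needs (4, 7) <= (7, 7) -> finishes; pool += (2, 2) = (9, 9)
  T5 needs (5, 7) <= (9, 9) -> finishes; pool += (0, 2) = (9, 11)


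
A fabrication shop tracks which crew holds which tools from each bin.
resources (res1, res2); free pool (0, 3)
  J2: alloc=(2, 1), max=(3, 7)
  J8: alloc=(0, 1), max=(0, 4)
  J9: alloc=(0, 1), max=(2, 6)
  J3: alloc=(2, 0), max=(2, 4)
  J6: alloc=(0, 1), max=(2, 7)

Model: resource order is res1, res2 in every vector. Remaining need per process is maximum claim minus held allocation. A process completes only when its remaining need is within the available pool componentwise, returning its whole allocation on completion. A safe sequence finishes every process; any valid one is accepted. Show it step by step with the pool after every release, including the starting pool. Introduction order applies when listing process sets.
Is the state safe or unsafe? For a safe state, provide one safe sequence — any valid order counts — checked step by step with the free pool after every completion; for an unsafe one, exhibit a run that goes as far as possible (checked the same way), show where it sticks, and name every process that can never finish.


UNSAFE.
Key observation: even finishing J8, J3 leaves just (2, 4) free — too little res2 for any of the remaining processes.
A maximal execution: J8, J3 — then nothing else fits. Step-by-step check:
  pool = (0, 3)
  J8: need (0, 3) fits (0, 3); releases (0, 1), pool now (0, 4)
  J3: need (0, 4) fits (0, 4); releases (2, 0), pool now (2, 4)
  J2 cannot run: need (1, 6) vs free (2, 4) (insufficient res2)
  J9 cannot run: need (2, 5) vs free (2, 4) (insufficient res2)
  J6 cannot run: need (2, 6) vs free (2, 4) (insufficient res2)
Permanently blocked: J2, J9 and J6.


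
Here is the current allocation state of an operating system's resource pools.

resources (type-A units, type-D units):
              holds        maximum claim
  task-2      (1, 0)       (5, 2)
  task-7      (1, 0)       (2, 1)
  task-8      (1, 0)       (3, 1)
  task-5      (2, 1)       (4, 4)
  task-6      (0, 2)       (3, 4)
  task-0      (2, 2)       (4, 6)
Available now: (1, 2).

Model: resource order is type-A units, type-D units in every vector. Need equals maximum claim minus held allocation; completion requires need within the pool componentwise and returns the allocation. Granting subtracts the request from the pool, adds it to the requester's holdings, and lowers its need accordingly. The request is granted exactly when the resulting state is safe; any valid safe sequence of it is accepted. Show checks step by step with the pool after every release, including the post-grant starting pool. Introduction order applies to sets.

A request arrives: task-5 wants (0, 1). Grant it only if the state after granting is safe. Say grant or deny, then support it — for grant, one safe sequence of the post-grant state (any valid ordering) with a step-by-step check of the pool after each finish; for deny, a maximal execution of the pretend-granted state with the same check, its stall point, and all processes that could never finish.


DENY. Granting would leave the state unsafe.
Key observation: the wall is type-D units: completing task-7, task-8 brings the pool only to (3, 1), and all the rest need more.
Pretend the grant happened; the run task-7, task-8 goes as far as possible. Verifying each step:
  pool = (1, 1)
  task-7 needs (1, 1) <= (1, 1) -> finishes; pool += (1, 0) = (2, 1)
  task-8 needs (2, 1) <= (2, 1) -> finishes; pool += (1, 0) = (3, 1)
  blocked: task-2 wants (4, 2), pool (3, 1) — not enough type-A units and type-D units
  blocked: task-5 wants (2, 2), pool (3, 1) — not enough type-D units
  blocked: task-6 wants (3, 2), pool (3, 1) — not enough type-D units
  blocked: task-0 wants (2, 4), pool (3, 1) — not enough type-D units
Had the request been granted, task-2, task-5, task-6 and task-0 could never finish.
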